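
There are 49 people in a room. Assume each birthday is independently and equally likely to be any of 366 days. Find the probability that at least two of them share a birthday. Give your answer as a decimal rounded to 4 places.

It's easier to compute the probability that all 49 are distinct.
P(all distinct) = 366/366 · 365/366 · ··· · 318/366 ≈ 0.0346.
So the probability of at least one match is 1 − 0.0346 = 0.9654.

0.9654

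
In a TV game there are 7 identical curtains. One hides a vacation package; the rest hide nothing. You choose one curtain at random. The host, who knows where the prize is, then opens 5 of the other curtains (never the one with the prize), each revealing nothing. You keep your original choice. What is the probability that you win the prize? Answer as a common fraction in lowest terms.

1/7

The host can always open 5 empty curtains regardless of your choice, so the reveals give no information about your original curtain.
P(win by staying) = 1/7.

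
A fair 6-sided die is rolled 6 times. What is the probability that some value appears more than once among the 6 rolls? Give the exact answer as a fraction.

319/324

P(all 6 different) = 6/6 · 5/6 · ··· · 1/6 = 5/324.
P(at least two equal) = 1 − 5/324 = 319/324.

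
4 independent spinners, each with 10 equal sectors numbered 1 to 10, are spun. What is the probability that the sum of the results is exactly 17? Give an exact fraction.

There are 10^4 = 10000 equally likely outcomes.
The number of ordered 4-tuples from {1,…,10} summing to 17 is 480.
P(sum = 17) = 480/10000 = 6/125.

6/125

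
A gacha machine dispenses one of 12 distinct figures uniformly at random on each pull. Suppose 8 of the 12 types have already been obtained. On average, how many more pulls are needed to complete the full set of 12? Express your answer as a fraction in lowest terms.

Starting from 8 distinct types, each trial gives a new one with probability (12−i)/12 when i types are held, so the wait for the next new type is 12/(12−i).
E = 12/4 + 12/3 + 12/2 + 12/1 = 25.

25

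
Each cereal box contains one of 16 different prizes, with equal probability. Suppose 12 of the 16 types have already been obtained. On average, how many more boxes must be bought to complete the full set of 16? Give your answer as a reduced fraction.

Starting from 12 distinct types, each trial gives a new one with probability (16−i)/16 when i types are held, so the wait for the next new type is 16/(16−i).
E = 16/4 + 16/3 + 16/2 + 16/1 = 100/3.

100/3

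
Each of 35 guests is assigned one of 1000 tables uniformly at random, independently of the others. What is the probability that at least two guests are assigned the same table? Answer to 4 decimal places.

0.4523

It's easier to compute the probability that all 35 are distinct.
P(all distinct) = 1000/1000 · 999/1000 · ··· · 966/1000 ≈ 0.5477.
So the probability of at least one match is 1 − 0.5477 = 0.4523.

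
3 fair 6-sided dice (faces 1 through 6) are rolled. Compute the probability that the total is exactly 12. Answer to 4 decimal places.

There are 6^3 = 216 equally likely outcomes.
The number of ordered 3-tuples from {1,…,6} summing to 12 is 25.
P(sum = 12) = 25/216 ≈ 0.1157.

0.1157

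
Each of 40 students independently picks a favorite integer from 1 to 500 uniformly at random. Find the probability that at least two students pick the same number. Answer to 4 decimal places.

It's easier to compute the probability that all 40 are distinct.
P(all distinct) = 500/500 · 499/500 · ··· · 461/500 ≈ 0.2013.
So the probability of at least one match is 1 − 0.2013 = 0.7987.

0.7987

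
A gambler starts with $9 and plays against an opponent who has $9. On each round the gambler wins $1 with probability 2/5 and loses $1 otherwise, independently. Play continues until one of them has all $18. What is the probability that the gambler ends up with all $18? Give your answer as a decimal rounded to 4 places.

Let r = q/p = (3/5)/(2/5) = 3/2. The recurrence P(i) = p·P(i+1) + q·P(i−1) with P(0)=0, P(18)=1 gives P(i) = (1 − r^i)/(1 − r^18).
P(9) = (1 − (3/2)^9) / (1 − (3/2)^18) = 512/20195 ≈ 0.0254.

0.0254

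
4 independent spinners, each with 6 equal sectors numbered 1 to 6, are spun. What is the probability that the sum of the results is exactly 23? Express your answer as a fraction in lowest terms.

There are 6^4 = 1296 equally likely outcomes.
The number of ordered 4-tuples from {1,…,6} summing to 23 is 4.
P(sum = 23) = 4/1296 = 1/324.

1/324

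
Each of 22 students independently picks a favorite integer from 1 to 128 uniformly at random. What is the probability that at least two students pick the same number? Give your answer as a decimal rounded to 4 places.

It's easier to compute the probability that all 22 are distinct.
P(all distinct) = 128/128 · 127/128 · ··· · 107/128 ≈ 0.1473.
So the probability of at least one match is 1 − 0.1473 = 0.8527.

0.8527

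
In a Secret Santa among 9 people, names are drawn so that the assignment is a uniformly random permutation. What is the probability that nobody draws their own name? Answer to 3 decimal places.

This is the derangement probability: permutations of 9 with no fixed point.
D(9) = 9! · (1 − 1/1! + 1/2! − ··· + (−1)^9/9!) = 133496.
P = 133496/362880 = 16687/45360 ≈ 0.368.

0.368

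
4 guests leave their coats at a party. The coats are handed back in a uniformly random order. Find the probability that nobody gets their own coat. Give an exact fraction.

This is the derangement probability: permutations of 4 with no fixed point.
D(4) = 4! · (1 − 1/1! + 1/2! − ··· + (−1)^4/4!) = 9.
P = 9/24 = 3/8.

3/8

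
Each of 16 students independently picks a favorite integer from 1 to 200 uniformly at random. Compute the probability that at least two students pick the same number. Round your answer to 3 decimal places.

0.460

It's easier to compute the probability that all 16 are distinct.
P(all distinct) = 200/200 · 199/200 · ··· · 185/200 ≈ 0.540.
So the probability of at least one match is 1 − 0.540 = 0.460.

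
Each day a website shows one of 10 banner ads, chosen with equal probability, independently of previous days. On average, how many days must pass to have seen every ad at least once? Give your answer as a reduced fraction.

7381/252

After i distinct types are collected, each trial gives a new one with probability (10−i)/10, so the expected wait for the next new type is 10/(10−i).
E = 10/10 + 10/9 + 10/8 + 10/7 + 10/6 + 10/5 + 10/4 + 10/3 + 10/2 + 10/1 = 7381/252.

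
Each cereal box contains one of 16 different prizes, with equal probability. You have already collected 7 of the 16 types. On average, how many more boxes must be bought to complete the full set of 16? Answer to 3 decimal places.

45.263

Starting from 7 distinct types, each trial gives a new one with probability (16−i)/16 when i types are held, so the wait for the next new type is 16/(16−i).
E = 16/9 + 16/8 + 16/7 + 16/6 + 16/5 + 16/4 + 16/3 + 16/2 + 16/1 = 14258/315 ≈ 45.263.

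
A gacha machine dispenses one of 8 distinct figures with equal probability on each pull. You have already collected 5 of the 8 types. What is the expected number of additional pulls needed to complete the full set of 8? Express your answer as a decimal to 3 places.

Starting from 5 distinct types, each trial gives a new one with probability (8−i)/8 when i types are held, so the wait for the next new type is 8/(8−i).
E = 8/3 + 8/2 + 8/1 = 44/3 ≈ 14.667.

14.667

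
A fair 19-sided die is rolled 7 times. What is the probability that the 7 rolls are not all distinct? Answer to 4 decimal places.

P(all 7 different) = 19/19 · 18/19 · ··· · 13/19 ≈ 0.2841.
P(at least two equal) = 1 − 0.2841 = 0.7159.

0.7159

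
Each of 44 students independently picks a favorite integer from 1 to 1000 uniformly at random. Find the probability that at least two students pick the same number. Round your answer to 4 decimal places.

0.6171

It's easier to compute the probability that all 44 are distinct.
P(all distinct) = 1000/1000 · 999/1000 · ··· · 957/1000 ≈ 0.3829.
So the probability of at least one match is 1 − 0.3829 = 0.6171.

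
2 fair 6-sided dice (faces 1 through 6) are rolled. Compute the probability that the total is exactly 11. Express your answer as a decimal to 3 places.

0.056

There are 6^2 = 36 equally likely outcomes.
The number of ordered 2-tuples from {1,…,6} summing to 11 is 2.
P(sum = 11) = 2/36 = 1/18 ≈ 0.056.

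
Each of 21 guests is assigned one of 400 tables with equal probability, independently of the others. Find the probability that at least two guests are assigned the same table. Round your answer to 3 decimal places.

0.414

It's easier to compute the probability that all 21 are distinct.
P(all distinct) = 400/400 · 399/400 · ··· · 380/400 ≈ 0.586.
So the probability of at least one match is 1 − 0.586 = 0.414.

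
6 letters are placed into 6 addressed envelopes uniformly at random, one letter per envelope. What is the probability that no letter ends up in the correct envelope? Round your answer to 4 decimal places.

0.3681

This is the derangement probability: permutations of 6 with no fixed point.
D(6) = 6! · (1 − 1/1! + 1/2! − ··· + (−1)^6/6!) = 265.
P = 265/720 = 53/144 ≈ 0.3681.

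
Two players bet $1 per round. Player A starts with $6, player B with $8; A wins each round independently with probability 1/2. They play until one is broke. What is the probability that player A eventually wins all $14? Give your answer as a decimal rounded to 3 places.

0.429

With a fair step, P(i) = ½P(i−1) + ½P(i+1) with P(0)=0, P(14)=1 has the linear solution P(i) = i/14.
P(6) = 6/14 = 3/7 ≈ 0.429.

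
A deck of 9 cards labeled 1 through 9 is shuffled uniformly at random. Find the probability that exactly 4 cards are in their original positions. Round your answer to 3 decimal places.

0.015

Choose which 4 of the 9 are fixed: C(9,4) = 126 ways.
The remaining 5 must have no fixed point: D(5) = 44.
P = 126·44/362880 = 11/720 ≈ 0.015.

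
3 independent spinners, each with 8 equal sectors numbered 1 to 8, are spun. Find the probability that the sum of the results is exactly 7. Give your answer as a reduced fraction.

15/512

There are 8^3 = 512 equally likely outcomes.
The number of ordered 3-tuples from {1,…,8} summing to 7 is 15.
P(sum = 7) = 15/512.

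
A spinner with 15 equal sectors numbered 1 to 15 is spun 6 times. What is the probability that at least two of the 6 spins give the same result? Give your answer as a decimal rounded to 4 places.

0.6836

P(all 6 different) = 15/15 · 14/15 · ··· · 10/15 ≈ 0.3164.
P(at least two equal) = 1 − 0.3164 = 0.6836.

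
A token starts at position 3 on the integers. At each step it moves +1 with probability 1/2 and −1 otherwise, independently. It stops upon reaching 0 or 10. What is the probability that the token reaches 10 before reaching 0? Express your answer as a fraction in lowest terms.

With a fair step, P(i) = ½P(i−1) + ½P(i+1) with P(0)=0, P(10)=1 has the linear solution P(i) = i/10.
P(3) = 3/10.

3/10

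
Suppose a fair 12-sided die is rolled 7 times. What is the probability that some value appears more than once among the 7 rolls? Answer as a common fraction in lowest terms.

P(all 7 different) = 12/12 · 11/12 · ··· · 6/12 = 385/3456.
P(at least two equal) = 1 − 385/3456 = 3071/3456.

3071/3456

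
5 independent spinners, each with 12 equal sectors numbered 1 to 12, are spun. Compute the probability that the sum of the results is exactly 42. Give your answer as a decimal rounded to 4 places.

0.0252

There are 12^5 = 248832 equally likely outcomes.
The number of ordered 5-tuples from {1,…,12} summing to 42 is 6265.
P(sum = 42) = 6265/248832 ≈ 0.0252.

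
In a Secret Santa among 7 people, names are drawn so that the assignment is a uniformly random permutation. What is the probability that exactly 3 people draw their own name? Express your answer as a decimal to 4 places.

Choose which 3 of the 7 are fixed: C(7,3) = 35 ways.
The remaining 4 must have no fixed point: D(4) = 9.
P = 35·9/5040 = 1/16 ≈ 0.0625.

0.0625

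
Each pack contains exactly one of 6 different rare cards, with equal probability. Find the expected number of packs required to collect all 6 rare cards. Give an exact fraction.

147/10

After i distinct types are collected, each trial gives a new one with probability (6−i)/6, so the expected wait for the next new type is 6/(6−i).
E = 6/6 + 6/5 + 6/4 + 6/3 + 6/2 + 6/1 = 147/10.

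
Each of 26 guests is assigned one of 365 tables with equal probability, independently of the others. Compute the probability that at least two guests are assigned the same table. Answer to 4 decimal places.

0.5982

It's easier to compute the probability that all 26 are distinct.
P(all distinct) = 365/365 · 364/365 · ··· · 340/365 ≈ 0.4018.
So the probability of at least one match is 1 − 0.4018 = 0.5982.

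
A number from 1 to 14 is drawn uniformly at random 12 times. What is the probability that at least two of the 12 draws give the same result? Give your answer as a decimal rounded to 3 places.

0.999

P(all 12 different) = 14/14 · 13/14 · ··· · 3/14 ≈ 0.001.
P(at least two equal) = 1 − 0.001 = 0.999.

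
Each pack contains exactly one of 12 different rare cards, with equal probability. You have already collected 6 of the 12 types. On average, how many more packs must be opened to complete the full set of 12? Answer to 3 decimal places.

29.400

Starting from 6 distinct types, each trial gives a new one with probability (12−i)/12 when i types are held, so the wait for the next new type is 12/(12−i).
E = 12/6 + 12/5 + 12/4 + 12/3 + 12/2 + 12/1 = 147/5 ≈ 29.400.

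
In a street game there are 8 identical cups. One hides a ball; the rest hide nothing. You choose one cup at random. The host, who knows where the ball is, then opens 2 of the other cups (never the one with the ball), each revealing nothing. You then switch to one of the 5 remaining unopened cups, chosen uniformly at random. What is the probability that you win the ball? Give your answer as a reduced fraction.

7/40

Your original cup holds the ball with probability 1/8, so the other 7 collectively hold it with probability 7/8.
The host can always find 2 empty cups to open, so the reveals don't change that 7/8; it is now spread over the 5 remaining unopened cups.
P(win by switching) = (7/8) · (1/5) = 7/40.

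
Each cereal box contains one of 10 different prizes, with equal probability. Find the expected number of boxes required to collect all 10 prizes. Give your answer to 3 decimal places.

After i distinct types are collected, each trial gives a new one with probability (10−i)/10, so the expected wait for the next new type is 10/(10−i).
E = 10/10 + 10/9 + 10/8 + 10/7 + 10/6 + 10/5 + 10/4 + 10/3 + 10/2 + 10/1 = 7381/252 ≈ 29.290.

29.290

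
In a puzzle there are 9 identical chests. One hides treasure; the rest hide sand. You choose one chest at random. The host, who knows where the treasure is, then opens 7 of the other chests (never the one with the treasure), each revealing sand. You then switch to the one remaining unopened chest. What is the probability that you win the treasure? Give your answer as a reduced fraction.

8/9

Your original chest holds the treasure with probability 1/9, so the other 8 collectively hold it with probability 8/9.
The host can always find 7 empty chests to open, so the reveals don't change that 8/9; it is now spread over the 1 remaining unopened chest.
P(win by switching) = (8/9) · (1/1) = 8/9.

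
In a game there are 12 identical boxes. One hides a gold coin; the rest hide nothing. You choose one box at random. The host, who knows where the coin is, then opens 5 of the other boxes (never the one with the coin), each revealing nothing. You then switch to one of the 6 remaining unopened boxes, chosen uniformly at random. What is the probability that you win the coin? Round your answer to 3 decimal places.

0.153

Your original box holds the coin with probability 1/12, so the other 11 collectively hold it with probability 11/12.
The host can always find 5 empty boxes to open, so the reveals don't change that 11/12; it is now spread over the 6 remaining unopened boxes.
P(win by switching) = (11/12) · (1/6) = 11/72 ≈ 0.153.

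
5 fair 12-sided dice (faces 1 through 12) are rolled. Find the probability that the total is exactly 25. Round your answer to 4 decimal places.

There are 12^5 = 248832 equally likely outcomes.
The number of ordered 5-tuples from {1,…,12} summing to 25 is 8151.
P(sum = 25) = 8151/248832 = 2717/82944 ≈ 0.0328.

0.0328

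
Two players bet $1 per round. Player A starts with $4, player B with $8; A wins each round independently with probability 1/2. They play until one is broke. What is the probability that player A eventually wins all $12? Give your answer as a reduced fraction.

With a fair step, P(i) = ½P(i−1) + ½P(i+1) with P(0)=0, P(12)=1 has the linear solution P(i) = i/12.
P(4) = 4/12 = 1/3.

1/3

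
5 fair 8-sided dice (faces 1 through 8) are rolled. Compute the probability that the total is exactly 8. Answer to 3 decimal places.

There are 8^5 = 32768 equally likely outcomes.
The number of ordered 5-tuples from {1,…,8} summing to 8 is 35.
P(sum = 8) = 35/32768 ≈ 0.001.

0.001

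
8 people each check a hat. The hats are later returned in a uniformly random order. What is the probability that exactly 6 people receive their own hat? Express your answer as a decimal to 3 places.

0.001

Choose which 6 of the 8 are fixed: C(8,6) = 28 ways.
The remaining 2 must have no fixed point: D(2) = 1.
P = 28·1/40320 = 1/1440 ≈ 0.001.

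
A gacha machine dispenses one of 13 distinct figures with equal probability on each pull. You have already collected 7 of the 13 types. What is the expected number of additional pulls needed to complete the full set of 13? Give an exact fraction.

Starting from 7 distinct types, each trial gives a new one with probability (13−i)/13 when i types are held, so the wait for the next new type is 13/(13−i).
E = 13/6 + 13/5 + 13/4 + 13/3 + 13/2 + 13/1 = 637/20.

637/20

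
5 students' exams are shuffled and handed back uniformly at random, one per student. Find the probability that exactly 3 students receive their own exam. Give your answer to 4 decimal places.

0.0833

Choose which 3 of the 5 are fixed: C(5,3) = 10 ways.
The remaining 2 must have no fixed point: D(2) = 1.
P = 10·1/120 = 1/12 ≈ 0.0833.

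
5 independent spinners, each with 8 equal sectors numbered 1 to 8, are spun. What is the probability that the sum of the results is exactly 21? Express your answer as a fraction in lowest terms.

595/8192

There are 8^5 = 32768 equally likely outcomes.
The number of ordered 5-tuples from {1,…,8} summing to 21 is 2380.
P(sum = 21) = 2380/32768 = 595/8192.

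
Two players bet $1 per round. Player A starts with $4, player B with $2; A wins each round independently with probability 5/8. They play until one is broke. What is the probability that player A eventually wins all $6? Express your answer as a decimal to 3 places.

Let r = q/p = (3/8)/(5/8) = 3/5. The recurrence P(i) = p·P(i+1) + q·P(i−1) with P(0)=0, P(6)=1 gives P(i) = (1 − r^i)/(1 − r^6).
P(4) = (1 − (3/5)^4) / (1 − (3/5)^6) = 850/931 ≈ 0.913.

0.913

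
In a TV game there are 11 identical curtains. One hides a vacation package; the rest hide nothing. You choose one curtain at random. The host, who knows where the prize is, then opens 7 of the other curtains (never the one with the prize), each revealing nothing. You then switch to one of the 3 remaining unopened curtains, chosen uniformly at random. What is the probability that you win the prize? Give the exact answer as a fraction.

10/33

Your original curtain holds the prize with probability 1/11, so the other 10 collectively hold it with probability 10/11.
The host can always find 7 empty curtains to open, so the reveals don't change that 10/11; it is now spread over the 3 remaining unopened curtains.
P(win by switching) = (10/11) · (1/3) = 10/33.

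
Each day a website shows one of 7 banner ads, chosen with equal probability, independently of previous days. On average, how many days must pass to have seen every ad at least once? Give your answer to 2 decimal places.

After i distinct types are collected, each trial gives a new one with probability (7−i)/7, so the expected wait for the next new type is 7/(7−i).
E = 7/7 + 7/6 + 7/5 + 7/4 + 7/3 + 7/2 + 7/1 = 363/20 ≈ 18.15.

18.15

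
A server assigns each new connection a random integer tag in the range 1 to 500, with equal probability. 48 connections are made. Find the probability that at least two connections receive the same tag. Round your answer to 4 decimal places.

It's easier to compute the probability that all 48 are distinct.
P(all distinct) = 500/500 · 499/500 · ··· · 453/500 ≈ 0.0972.
So the probability of at least one match is 1 − 0.0972 = 0.9028.

0.9028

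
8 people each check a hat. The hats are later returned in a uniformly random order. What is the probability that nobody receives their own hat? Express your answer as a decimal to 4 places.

0.3679

This is the derangement probability: permutations of 8 with no fixed point.
D(8) = 8! · (1 − 1/1! + 1/2! − ··· + (−1)^8/8!) = 14833.
P = 14833/40320 = 2119/5760 ≈ 0.3679.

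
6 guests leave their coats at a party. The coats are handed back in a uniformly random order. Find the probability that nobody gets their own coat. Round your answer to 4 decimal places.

0.3681

This is the derangement probability: permutations of 6 with no fixed point.
D(6) = 6! · (1 − 1/1! + 1/2! − ··· + (−1)^6/6!) = 265.
P = 265/720 = 53/144 ≈ 0.3681.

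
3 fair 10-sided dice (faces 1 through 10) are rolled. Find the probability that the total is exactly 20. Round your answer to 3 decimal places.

There are 10^3 = 1000 equally likely outcomes.
The number of ordered 3-tuples from {1,…,10} summing to 20 is 63.
P(sum = 20) = 63/1000 ≈ 0.063.

0.063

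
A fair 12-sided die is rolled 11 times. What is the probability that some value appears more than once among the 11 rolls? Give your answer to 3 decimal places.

P(all 11 different) = 12/12 · 11/12 · ··· · 2/12 ≈ 0.001.
P(at least two equal) = 1 − 0.001 = 0.999.

0.999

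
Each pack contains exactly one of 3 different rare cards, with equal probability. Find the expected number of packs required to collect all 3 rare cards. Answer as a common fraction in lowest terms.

11/2

After i distinct types are collected, each trial gives a new one with probability (3−i)/3, so the expected wait for the next new type is 3/(3−i).
E = 3/3 + 3/2 + 3/1 = 11/2.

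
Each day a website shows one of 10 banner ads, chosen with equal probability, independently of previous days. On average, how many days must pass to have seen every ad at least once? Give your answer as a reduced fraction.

After i distinct types are collected, each trial gives a new one with probability (10−i)/10, so the expected wait for the next new type is 10/(10−i).
E = 10/10 + 10/9 + 10/8 + 10/7 + 10/6 + 10/5 + 10/4 + 10/3 + 10/2 + 10/1 = 7381/252.

7381/252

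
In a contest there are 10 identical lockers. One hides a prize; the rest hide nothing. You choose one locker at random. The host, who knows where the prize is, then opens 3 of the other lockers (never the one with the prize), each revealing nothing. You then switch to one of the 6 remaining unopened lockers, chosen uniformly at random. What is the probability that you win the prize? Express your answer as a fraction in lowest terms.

3/20

Your original locker holds the prize with probability 1/10, so the other 9 collectively hold it with probability 9/10.
The host can always find 3 empty lockers to open, so the reveals don't change that 9/10; it is now spread over the 6 remaining unopened lockers.
P(win by switching) = (9/10) · (1/6) = 3/20.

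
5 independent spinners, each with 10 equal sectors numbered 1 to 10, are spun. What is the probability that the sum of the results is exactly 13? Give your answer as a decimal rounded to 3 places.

0.005

There are 10^5 = 100000 equally likely outcomes.
The number of ordered 5-tuples from {1,…,10} summing to 13 is 495.
P(sum = 13) = 495/100000 = 99/20000 ≈ 0.005.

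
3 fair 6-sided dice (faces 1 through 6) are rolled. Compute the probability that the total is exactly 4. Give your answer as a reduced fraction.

1/72

There are 6^3 = 216 equally likely outcomes.
The number of ordered 3-tuples from {1,…,6} summing to 4 is 3.
P(sum = 4) = 3/216 = 1/72.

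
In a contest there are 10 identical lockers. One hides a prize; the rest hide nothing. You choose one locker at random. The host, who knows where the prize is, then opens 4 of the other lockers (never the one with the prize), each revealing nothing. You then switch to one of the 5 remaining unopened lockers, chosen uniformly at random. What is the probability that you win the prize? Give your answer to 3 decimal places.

0.180

Your original locker holds the prize with probability 1/10, so the other 9 collectively hold it with probability 9/10.
The host can always find 4 empty lockers to open, so the reveals don't change that 9/10; it is now spread over the 5 remaining unopened lockers.
P(win by switching) = (9/10) · (1/5) = 9/50 ≈ 0.180.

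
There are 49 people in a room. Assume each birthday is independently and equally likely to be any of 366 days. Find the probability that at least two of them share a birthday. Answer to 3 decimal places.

It's easier to compute the probability that all 49 are distinct.
P(all distinct) = 366/366 · 365/366 · ··· · 318/366 ≈ 0.035.
So the probability of at least one match is 1 − 0.035 = 0.965.

0.965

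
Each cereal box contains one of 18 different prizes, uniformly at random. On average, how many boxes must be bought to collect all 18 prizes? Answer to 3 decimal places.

62.912

After i distinct types are collected, each trial gives a new one with probability (18−i)/18, so the expected wait for the next new type is 18/(18−i).
E = 18/18 + 18/17 + 18/16 + 18/15 + 18/14 + 18/13 + 18/12 + 18/11 + 18/10 + 18/9 + 18/8 + 18/7 + 18/6 + 18/5 + 18/4 + 18/3 + 18/2 + 18/1 = 42822903/680680 ≈ 62.912.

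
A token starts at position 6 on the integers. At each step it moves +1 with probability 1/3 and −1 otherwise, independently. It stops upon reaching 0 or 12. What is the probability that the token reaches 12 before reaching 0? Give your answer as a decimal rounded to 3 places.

Let r = q/p = (2/3)/(1/3) = 2. The recurrence P(i) = p·P(i+1) + q·P(i−1) with P(0)=0, P(12)=1 gives P(i) = (1 − r^i)/(1 − r^12).
P(6) = (1 − (2)^6) / (1 − (2)^12) = 1/65 ≈ 0.015.

0.015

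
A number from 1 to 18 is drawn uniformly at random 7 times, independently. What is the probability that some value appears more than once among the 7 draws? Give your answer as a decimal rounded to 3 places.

P(all 7 different) = 18/18 · 17/18 · ··· · 12/18 ≈ 0.262.
P(at least two equal) = 1 − 0.262 = 0.738.

0.738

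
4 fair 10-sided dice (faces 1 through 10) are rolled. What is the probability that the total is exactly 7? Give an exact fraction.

There are 10^4 = 10000 equally likely outcomes.
The number of ordered 4-tuples from {1,…,10} summing to 7 is 20.
P(sum = 7) = 20/10000 = 1/500.

1/500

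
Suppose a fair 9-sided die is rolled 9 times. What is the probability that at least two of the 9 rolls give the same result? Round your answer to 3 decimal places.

P(all 9 different) = 9/9 · 8/9 · ··· · 1/9 ≈ 0.001.
P(at least two equal) = 1 − 0.001 = 0.999.

0.999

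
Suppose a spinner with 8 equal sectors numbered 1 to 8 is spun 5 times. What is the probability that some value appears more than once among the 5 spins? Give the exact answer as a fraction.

407/512

P(all 5 different) = 8/8 · 7/8 · ··· · 4/8 = 105/512.
P(at least two equal) = 1 − 105/512 = 407/512.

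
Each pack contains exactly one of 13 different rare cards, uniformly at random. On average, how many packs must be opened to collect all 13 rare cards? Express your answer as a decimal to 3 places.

After i distinct types are collected, each trial gives a new one with probability (13−i)/13, so the expected wait for the next new type is 13/(13−i).
E = 13/13 + 13/12 + 13/11 + 13/10 + 13/9 + 13/8 + 13/7 + 13/6 + 13/5 + 13/4 + 13/3 + 13/2 + 13/1 = 1145993/27720 ≈ 41.342.

41.342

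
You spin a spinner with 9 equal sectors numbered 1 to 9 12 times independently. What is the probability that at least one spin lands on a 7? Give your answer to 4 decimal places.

P(no spin lands on a 7) = (8/9)^12 ≈ 0.2433.
P(at least one) = 1 − 0.2433 = 0.7567.

0.7567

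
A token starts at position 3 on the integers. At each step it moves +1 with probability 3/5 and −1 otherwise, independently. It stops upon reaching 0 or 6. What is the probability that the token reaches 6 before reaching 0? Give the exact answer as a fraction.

27/35

Let r = q/p = (2/5)/(3/5) = 2/3. The recurrence P(i) = p·P(i+1) + q·P(i−1) with P(0)=0, P(6)=1 gives P(i) = (1 − r^i)/(1 − r^6).
P(3) = (1 − (2/3)^3) / (1 − (2/3)^6) = 27/35.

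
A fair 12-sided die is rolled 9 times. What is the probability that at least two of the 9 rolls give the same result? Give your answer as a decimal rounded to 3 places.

0.985

P(all 9 different) = 12/12 · 11/12 · ··· · 4/12 ≈ 0.015.
P(at least two equal) = 1 − 0.015 = 0.985.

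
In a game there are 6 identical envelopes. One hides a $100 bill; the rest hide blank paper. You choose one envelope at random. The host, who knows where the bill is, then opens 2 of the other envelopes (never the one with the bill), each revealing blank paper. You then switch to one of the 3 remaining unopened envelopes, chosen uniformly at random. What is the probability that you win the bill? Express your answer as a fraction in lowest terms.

5/18

Your original envelope holds the bill with probability 1/6, so the other 5 collectively hold it with probability 5/6.
The host can always find 2 empty envelopes to open, so the reveals don't change that 5/6; it is now spread over the 3 remaining unopened envelopes.
P(win by switching) = (5/6) · (1/3) = 5/18.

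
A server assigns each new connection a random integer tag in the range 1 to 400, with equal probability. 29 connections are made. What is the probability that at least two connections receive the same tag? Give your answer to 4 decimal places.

0.6465

It's easier to compute the probability that all 29 are distinct.
P(all distinct) = 400/400 · 399/400 · ··· · 372/400 ≈ 0.3535.
So the probability of at least one match is 1 − 0.3535 = 0.6465.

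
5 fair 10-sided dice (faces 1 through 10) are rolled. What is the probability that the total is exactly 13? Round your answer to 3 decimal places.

0.005

There are 10^5 = 100000 equally likely outcomes.
The number of ordered 5-tuples from {1,…,10} summing to 13 is 495.
P(sum = 13) = 495/100000 = 99/20000 ≈ 0.005.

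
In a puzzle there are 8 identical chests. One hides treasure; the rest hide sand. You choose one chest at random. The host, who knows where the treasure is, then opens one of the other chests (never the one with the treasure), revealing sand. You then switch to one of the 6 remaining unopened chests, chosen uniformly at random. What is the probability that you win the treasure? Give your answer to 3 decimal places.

0.146

Your original chest holds the treasure with probability 1/8, so the other 7 collectively hold it with probability 7/8.
The host can always find an empty chest to open, so this doesn't change that 7/8; it is now spread over the 6 remaining unopened chests.
P(win by switching) = (7/8) · (1/6) = 7/48 ≈ 0.146.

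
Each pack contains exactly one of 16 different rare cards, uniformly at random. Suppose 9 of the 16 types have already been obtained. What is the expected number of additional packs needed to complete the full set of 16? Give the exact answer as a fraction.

1452/35

Starting from 9 distinct types, each trial gives a new one with probability (16−i)/16 when i types are held, so the wait for the next new type is 16/(16−i).
E = 16/7 + 16/6 + 16/5 + 16/4 + 16/3 + 16/2 + 16/1 = 1452/35.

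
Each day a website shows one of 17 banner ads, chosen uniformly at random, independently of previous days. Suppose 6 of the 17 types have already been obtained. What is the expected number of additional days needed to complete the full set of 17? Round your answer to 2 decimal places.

51.34

Starting from 6 distinct types, each trial gives a new one with probability (17−i)/17 when i types are held, so the wait for the next new type is 17/(17−i).
E = 17/11 + 17/10 + 17/9 + 17/8 + 17/7 + 17/6 + 17/5 + 17/4 + 17/3 + 17/2 + 17/1 = 1423087/27720 ≈ 51.34.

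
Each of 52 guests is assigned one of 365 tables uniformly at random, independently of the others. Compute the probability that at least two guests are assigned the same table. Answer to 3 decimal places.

It's easier to compute the probability that all 52 are distinct.
P(all distinct) = 365/365 · 364/365 · ··· · 314/365 ≈ 0.022.
So the probability of at least one match is 1 − 0.022 = 0.978.

0.978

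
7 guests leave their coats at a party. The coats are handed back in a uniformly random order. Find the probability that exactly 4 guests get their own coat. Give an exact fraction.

1/72

Choose which 4 of the 7 are fixed: C(7,4) = 35 ways.
The remaining 3 must have no fixed point: D(3) = 2.
P = 35·2/5040 = 1/72.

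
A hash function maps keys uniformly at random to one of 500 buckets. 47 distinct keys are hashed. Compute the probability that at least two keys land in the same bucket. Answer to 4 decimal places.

It's easier to compute the probability that all 47 are distinct.
P(all distinct) = 500/500 · 499/500 · ··· · 454/500 ≈ 0.1073.
So the probability of at least one match is 1 − 0.1073 = 0.8927.

0.8927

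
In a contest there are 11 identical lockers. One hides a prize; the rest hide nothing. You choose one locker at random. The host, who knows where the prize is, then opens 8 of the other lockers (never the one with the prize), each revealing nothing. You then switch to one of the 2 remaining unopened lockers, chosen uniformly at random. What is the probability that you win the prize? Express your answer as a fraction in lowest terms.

Your original locker holds the prize with probability 1/11, so the other 10 collectively hold it with probability 10/11.
The host can always find 8 empty lockers to open, so the reveals don't change that 10/11; it is now spread over the 2 remaining unopened lockers.
P(win by switching) = (10/11) · (1/2) = 5/11.

5/11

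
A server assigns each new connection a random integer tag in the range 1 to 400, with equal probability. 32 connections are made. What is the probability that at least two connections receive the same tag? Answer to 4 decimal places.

It's easier to compute the probability that all 32 are distinct.
P(all distinct) = 400/400 · 399/400 · ··· · 369/400 ≈ 0.2797.
So the probability of at least one match is 1 − 0.2797 = 0.7203.

0.7203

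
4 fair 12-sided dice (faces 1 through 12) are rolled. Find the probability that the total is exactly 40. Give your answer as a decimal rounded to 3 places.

There are 12^4 = 20736 equally likely outcomes.
The number of ordered 4-tuples from {1,…,12} summing to 40 is 165.
P(sum = 40) = 165/20736 = 55/6912 ≈ 0.008.

0.008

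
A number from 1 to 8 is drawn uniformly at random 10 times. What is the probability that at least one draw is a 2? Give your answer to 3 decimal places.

0.737

P(no draw is a 2) = (7/8)^10 ≈ 0.263.
P(at least one) = 1 − 0.263 = 0.737.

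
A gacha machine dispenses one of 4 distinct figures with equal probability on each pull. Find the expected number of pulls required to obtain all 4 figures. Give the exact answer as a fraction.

After i distinct types are collected, each trial gives a new one with probability (4−i)/4, so the expected wait for the next new type is 4/(4−i).
E = 4/4 + 4/3 + 4/2 + 4/1 = 25/3.

25/3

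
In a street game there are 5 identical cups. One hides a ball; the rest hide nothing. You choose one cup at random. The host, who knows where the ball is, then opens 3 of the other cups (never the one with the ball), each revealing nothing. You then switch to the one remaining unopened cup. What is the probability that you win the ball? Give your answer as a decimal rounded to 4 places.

Your original cup holds the ball with probability 1/5, so the other 4 collectively hold it with probability 4/5.
The host can always find 3 empty cups to open, so the reveals don't change that 4/5; it is now spread over the 1 remaining unopened cup.
P(win by switching) = (4/5) · (1/1) = 4/5 ≈ 0.8000.

0.8000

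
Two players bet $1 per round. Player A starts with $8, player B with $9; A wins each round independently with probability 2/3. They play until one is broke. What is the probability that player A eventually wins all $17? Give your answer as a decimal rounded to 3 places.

0.996

Let r = q/p = (1/3)/(2/3) = 1/2. The recurrence P(i) = p·P(i+1) + q·P(i−1) with P(0)=0, P(17)=1 gives P(i) = (1 − r^i)/(1 − r^17).
P(8) = (1 − (1/2)^8) / (1 − (1/2)^17) = 130560/131071 ≈ 0.996.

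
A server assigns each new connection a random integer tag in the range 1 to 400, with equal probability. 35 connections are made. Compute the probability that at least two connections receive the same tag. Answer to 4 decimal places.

0.7839

It's easier to compute the probability that all 35 are distinct.
P(all distinct) = 400/400 · 399/400 · ··· · 366/400 ≈ 0.2161.
So the probability of at least one match is 1 − 0.2161 = 0.7839.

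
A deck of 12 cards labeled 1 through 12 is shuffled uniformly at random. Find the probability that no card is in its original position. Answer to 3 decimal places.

This is the derangement probability: permutations of 12 with no fixed point.
D(12) = 12! · (1 − 1/1! + 1/2! − ··· + (−1)^12/12!) = 176214841.
P = 176214841/479001600 = 16019531/43545600 ≈ 0.368.

0.368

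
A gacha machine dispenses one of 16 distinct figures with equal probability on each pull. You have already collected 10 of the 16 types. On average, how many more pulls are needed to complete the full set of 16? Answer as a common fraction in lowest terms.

196/5

Starting from 10 distinct types, each trial gives a new one with probability (16−i)/16 when i types are held, so the wait for the next new type is 16/(16−i).
E = 16/6 + 16/5 + 16/4 + 16/3 + 16/2 + 16/1 = 196/5.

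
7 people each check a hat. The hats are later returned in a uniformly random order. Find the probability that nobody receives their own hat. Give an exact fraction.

103/280

This is the derangement probability: permutations of 7 with no fixed point.
D(7) = 7! · (1 − 1/1! + 1/2! − ··· + (−1)^7/7!) = 1854.
P = 1854/5040 = 103/280.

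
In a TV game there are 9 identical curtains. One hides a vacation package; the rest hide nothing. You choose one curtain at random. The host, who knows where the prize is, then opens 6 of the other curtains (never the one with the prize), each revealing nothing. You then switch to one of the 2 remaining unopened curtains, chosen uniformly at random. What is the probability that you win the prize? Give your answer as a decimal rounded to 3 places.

0.444

Your original curtain holds the prize with probability 1/9, so the other 8 collectively hold it with probability 8/9.
The host can always find 6 empty curtains to open, so the reveals don't change that 8/9; it is now spread over the 2 remaining unopened curtains.
P(win by switching) = (8/9) · (1/2) = 4/9 ≈ 0.444.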